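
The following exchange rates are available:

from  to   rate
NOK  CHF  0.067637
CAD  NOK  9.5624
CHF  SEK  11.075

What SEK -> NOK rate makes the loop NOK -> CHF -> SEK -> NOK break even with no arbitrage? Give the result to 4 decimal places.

Known legs of the cycle: 0.067637 × 11.075 = 0.749079775
For no arbitrage the full-cycle product must be 1, so the missing rate is 1 / 0.749079775 ≈ 1.334971.

1.3350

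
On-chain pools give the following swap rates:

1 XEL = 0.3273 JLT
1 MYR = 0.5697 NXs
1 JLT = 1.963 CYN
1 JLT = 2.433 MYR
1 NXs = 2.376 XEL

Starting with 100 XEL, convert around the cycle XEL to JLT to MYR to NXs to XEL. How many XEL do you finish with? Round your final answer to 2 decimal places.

100 XEL × 0.3273 = 32.73 JLT
32.73 JLT × 2.433 = 79.63209 MYR
79.63209 MYR × 0.5697 = 45.366401673 NXs
45.366401673 NXs × 2.376 = 107.790570375048 XEL

107.79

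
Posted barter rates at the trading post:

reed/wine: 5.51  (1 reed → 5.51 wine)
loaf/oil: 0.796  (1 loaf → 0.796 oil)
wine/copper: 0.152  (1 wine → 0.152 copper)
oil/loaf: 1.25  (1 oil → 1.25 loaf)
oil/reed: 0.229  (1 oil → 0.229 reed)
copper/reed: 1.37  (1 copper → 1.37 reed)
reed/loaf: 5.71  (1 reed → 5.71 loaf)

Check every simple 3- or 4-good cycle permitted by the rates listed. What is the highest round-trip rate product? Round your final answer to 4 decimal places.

1.1474

reed→wine→copper→reed: 5.51 × 0.152 × 1.37 = 1.14740
reed→loaf→oil→reed: 5.71 × 0.796 × 0.229 = 1.04084
Maximum is reed→wine→copper→reed at 1.1474; arbitrage exists.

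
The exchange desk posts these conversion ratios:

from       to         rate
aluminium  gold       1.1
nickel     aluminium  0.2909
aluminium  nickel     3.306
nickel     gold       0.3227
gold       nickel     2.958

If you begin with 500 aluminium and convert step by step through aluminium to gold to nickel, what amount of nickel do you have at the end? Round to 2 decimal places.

1626.90

500 aluminium × 1.1 = 550 gold
550 gold × 2.958 = 1626.9 nickel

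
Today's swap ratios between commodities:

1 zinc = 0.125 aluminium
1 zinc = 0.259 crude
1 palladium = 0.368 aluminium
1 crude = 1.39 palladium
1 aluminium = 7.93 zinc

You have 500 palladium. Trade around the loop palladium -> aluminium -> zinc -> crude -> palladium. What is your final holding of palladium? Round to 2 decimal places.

500 palladium × 0.368 = 184 aluminium
184 aluminium × 7.93 = 1459.12 zinc
1459.12 zinc × 0.259 = 377.91208 crude
377.91208 crude × 1.39 = 525.2977912 palladium

525.30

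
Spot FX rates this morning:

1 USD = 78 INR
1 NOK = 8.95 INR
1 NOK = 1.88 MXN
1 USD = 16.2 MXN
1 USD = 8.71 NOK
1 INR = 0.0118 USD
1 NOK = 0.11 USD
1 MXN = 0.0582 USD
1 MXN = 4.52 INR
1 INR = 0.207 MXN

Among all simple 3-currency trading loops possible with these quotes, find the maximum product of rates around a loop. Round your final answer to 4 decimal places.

USD→NOK→MXN→USD: 8.71 × 1.88 × 0.0582 = 0.95301
USD→INR→MXN→USD: 78 × 0.207 × 0.0582 = 0.93970
USD→NOK→INR→USD: 8.71 × 8.95 × 0.0118 = 0.91986
USD→MXN→INR→USD: 16.2 × 4.52 × 0.0118 = 0.86404
Maximum is USD→NOK→MXN→USD at 0.9530; no arbitrage — every cycle loses value.

0.9530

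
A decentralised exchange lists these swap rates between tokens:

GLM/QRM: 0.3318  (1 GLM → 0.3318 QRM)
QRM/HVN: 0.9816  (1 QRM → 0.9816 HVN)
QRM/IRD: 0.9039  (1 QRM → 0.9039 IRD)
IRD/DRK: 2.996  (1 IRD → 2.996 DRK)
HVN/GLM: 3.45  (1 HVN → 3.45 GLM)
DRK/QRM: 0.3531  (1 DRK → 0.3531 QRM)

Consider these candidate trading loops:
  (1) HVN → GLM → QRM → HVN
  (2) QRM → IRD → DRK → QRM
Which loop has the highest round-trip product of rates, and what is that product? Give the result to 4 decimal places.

1.1236

(1) 3.45 × 0.3318 × 0.9816 = 1.12365
(2) 0.9039 × 2.996 × 0.3531 = 0.95622
Highest is cycle (1) at 1.1236 (>1, arbitrage).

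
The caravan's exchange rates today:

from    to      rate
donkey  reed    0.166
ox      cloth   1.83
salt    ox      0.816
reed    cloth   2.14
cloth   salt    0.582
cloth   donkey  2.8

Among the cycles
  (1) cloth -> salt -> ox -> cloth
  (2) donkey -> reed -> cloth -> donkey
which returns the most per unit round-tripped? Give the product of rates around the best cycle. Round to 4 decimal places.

0.9947

(1) 0.582 × 0.816 × 1.83 = 0.86909
(2) 0.166 × 2.14 × 2.8 = 0.99467
Highest is cycle (2) at 0.9947 (≤1, no arbitrage).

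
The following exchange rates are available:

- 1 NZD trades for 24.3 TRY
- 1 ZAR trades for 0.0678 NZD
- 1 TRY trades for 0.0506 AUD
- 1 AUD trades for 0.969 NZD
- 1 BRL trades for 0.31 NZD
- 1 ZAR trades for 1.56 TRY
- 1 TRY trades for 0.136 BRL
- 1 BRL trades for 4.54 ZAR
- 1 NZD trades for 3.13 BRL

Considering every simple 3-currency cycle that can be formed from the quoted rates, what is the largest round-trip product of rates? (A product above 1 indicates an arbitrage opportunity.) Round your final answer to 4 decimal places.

1.1915

AUD→NZD→TRY→AUD: 0.969 × 24.3 × 0.0506 = 1.19146
BRL→NZD→TRY→BRL: 0.31 × 24.3 × 0.136 = 1.02449
ZAR→NZD→BRL→ZAR: 0.0678 × 3.13 × 4.54 = 0.96345
ZAR→TRY→BRL→ZAR: 1.56 × 0.136 × 4.54 = 0.96321
Maximum is AUD→NZD→TRY→AUD at 1.1915; arbitrage exists.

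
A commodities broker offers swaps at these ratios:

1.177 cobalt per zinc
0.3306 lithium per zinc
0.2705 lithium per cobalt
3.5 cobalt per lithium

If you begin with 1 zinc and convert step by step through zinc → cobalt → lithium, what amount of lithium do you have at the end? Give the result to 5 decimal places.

1 zinc × 1.177 = 1.177 cobalt
1.177 cobalt × 0.2705 = 0.3183785 lithium

0.31838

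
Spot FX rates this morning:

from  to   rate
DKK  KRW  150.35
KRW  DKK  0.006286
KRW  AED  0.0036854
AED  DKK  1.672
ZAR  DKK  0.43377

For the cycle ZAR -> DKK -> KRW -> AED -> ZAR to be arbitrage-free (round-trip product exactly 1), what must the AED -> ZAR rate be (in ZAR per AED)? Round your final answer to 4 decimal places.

Known legs of the cycle: 0.43377 × 150.35 × 0.0036854 = 0.2403519092853
For no arbitrage the full-cycle product must be 1, so the missing rate is 1 / 0.2403519092853 ≈ 4.160566.

4.1606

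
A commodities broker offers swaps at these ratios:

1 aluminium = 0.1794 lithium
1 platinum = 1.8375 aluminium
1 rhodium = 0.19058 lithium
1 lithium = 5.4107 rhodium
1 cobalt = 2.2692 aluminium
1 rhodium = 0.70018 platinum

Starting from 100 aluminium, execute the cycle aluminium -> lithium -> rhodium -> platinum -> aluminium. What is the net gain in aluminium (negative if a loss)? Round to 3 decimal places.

24.886

100 aluminium × 0.1794 = 17.94 lithium
17.94 lithium × 5.4107 = 97.067958 rhodium
97.067958 rhodium × 0.70018 = 67.96504283244 platinum
67.96504283244 platinum × 1.8375 = 124.8857662046085 aluminium
Net change: 124.8857662046085 − 100 = 24.8857662046085 aluminium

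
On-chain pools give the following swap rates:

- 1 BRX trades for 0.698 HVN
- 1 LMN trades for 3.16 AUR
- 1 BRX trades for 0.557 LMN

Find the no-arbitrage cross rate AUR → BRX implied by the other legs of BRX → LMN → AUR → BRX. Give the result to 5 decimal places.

Known legs of the cycle: 0.557 × 3.16 = 1.76012
For no arbitrage the full-cycle product must be 1, so the missing rate is 1 / 1.76012 ≈ 0.5681431.

0.56814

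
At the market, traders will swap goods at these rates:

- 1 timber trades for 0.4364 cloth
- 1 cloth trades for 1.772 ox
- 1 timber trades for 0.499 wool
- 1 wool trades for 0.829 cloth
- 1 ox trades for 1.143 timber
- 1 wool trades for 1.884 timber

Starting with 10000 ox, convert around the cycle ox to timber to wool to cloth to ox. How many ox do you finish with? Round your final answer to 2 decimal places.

8378.48

10000 ox × 1.143 = 11430 timber
11430 timber × 0.499 = 5703.57 wool
5703.57 wool × 0.829 = 4728.25953 cloth
4728.25953 cloth × 1.772 = 8378.47588716 ox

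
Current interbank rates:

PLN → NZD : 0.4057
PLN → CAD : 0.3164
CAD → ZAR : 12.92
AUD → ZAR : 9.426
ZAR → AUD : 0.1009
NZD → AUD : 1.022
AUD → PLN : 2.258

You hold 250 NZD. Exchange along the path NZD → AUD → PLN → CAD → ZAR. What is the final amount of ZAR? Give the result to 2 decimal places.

250 NZD × 1.022 = 255.5 AUD
255.5 AUD × 2.258 = 576.919 PLN
576.919 PLN × 0.3164 = 182.5371716 CAD
182.5371716 CAD × 12.92 = 2358.380257072 ZAR

2358.38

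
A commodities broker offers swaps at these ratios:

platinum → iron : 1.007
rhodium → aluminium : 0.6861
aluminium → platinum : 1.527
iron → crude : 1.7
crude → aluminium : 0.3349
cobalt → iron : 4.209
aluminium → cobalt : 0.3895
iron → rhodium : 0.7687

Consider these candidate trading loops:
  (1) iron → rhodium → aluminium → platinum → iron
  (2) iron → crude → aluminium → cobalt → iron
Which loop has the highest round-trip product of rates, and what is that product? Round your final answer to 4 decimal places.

0.9334

(1) 0.7687 × 0.6861 × 1.527 × 1.007 = 0.81098
(2) 1.7 × 0.3349 × 0.3895 × 4.209 = 0.93336
Highest is cycle (2) at 0.9334 (≤1, no arbitrage).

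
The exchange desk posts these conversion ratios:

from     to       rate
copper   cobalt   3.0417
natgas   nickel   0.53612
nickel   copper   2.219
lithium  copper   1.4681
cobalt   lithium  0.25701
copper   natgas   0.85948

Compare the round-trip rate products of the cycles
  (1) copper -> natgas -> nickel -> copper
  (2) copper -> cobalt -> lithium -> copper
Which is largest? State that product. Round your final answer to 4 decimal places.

(1) 0.85948 × 0.53612 × 2.219 = 1.02248
(2) 3.0417 × 0.25701 × 1.4681 = 1.14768
Highest is cycle (2) at 1.1477 (>1, arbitrage).

1.1477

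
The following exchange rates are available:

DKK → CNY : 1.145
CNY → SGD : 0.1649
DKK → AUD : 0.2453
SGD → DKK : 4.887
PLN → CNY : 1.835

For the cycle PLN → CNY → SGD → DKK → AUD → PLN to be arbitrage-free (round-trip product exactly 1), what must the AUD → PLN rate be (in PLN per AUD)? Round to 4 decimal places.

2.7568

Known legs of the cycle: 1.835 × 0.1649 × 4.887 × 0.2453 = 0.36274097122065
For no arbitrage the full-cycle product must be 1, so the missing rate is 1 / 0.36274097122065 ≈ 2.756788.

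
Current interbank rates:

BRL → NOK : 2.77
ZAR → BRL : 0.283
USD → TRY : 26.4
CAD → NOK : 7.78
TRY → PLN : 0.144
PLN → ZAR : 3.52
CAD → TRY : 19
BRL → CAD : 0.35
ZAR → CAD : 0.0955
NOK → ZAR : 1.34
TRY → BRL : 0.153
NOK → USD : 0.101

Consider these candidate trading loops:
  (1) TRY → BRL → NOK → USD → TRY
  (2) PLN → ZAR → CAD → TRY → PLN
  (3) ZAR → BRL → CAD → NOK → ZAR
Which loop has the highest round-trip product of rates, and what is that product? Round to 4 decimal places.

1.1300

(1) 0.153 × 2.77 × 0.101 × 26.4 = 1.13005
(2) 3.52 × 0.0955 × 19 × 0.144 = 0.91973
(3) 0.283 × 0.35 × 7.78 × 1.34 = 1.03262
Highest is cycle (1) at 1.1300 (>1, arbitrage).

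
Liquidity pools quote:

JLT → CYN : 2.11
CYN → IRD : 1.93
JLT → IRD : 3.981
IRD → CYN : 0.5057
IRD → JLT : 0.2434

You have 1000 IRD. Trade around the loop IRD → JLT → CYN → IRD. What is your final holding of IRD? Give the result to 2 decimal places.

1000 IRD × 0.2434 = 243.4 JLT
243.4 JLT × 2.11 = 513.574 CYN
513.574 CYN × 1.93 = 991.19782 IRD

991.20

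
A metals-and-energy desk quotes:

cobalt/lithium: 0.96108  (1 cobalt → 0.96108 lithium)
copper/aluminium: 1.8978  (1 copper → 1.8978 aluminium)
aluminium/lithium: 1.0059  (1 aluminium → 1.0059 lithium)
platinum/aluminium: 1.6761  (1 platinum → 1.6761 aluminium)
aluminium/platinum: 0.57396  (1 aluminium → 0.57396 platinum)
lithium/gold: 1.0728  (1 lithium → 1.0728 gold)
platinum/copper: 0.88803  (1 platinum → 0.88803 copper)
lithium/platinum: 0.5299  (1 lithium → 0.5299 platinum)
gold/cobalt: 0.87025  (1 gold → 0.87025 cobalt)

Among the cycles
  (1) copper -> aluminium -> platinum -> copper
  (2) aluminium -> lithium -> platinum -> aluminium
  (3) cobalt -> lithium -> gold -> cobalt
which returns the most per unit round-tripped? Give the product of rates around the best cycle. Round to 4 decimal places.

(1) 1.8978 × 0.57396 × 0.88803 = 0.96730
(2) 1.0059 × 0.5299 × 1.6761 = 0.89341
(3) 0.96108 × 1.0728 × 0.87025 = 0.89727
Highest is cycle (1) at 0.9673 (≤1, no arbitrage).

0.9673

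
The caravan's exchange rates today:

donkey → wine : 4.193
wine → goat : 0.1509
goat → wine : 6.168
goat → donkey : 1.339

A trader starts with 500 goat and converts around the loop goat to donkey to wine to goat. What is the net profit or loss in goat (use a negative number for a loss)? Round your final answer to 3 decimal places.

500 goat × 1.339 = 669.5 donkey
669.5 donkey × 4.193 = 2807.2135 wine
2807.2135 wine × 0.1509 = 423.60851715 goat
Net change: 423.60851715 − 500 = -76.39148285 goat

-76.391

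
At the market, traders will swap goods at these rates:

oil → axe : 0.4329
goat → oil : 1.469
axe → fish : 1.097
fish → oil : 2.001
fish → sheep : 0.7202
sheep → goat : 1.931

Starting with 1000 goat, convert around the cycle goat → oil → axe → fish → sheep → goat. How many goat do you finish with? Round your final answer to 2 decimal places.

1000 goat × 1.469 = 1469 oil
1469 oil × 0.4329 = 635.9301 axe
635.9301 axe × 1.097 = 697.6153197 fish
697.6153197 fish × 0.7202 = 502.42255324794 sheep
502.42255324794 sheep × 1.931 = 970.17795032177214 goat

970.18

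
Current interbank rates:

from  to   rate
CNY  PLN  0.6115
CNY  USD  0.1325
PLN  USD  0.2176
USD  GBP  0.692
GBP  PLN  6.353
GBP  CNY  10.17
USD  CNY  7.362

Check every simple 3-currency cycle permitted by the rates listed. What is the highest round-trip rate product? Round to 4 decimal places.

0.9796

USD→CNY→PLN→USD: 7.362 × 0.6115 × 0.2176 = 0.97961
USD→GBP→PLN→USD: 0.692 × 6.353 × 0.2176 = 0.95663
USD→GBP→CNY→USD: 0.692 × 10.17 × 0.1325 = 0.93249
Maximum is USD→CNY→PLN→USD at 0.9796; no arbitrage — every cycle loses value.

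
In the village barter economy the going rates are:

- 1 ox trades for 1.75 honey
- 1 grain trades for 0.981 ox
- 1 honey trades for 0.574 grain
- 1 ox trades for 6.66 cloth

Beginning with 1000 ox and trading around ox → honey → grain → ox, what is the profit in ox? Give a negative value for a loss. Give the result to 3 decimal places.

-14.586

1000 ox × 1.75 = 1750 honey
1750 honey × 0.574 = 1004.5 grain
1004.5 grain × 0.981 = 985.4145 ox
Net change: 985.4145 − 1000 = -14.5855 ox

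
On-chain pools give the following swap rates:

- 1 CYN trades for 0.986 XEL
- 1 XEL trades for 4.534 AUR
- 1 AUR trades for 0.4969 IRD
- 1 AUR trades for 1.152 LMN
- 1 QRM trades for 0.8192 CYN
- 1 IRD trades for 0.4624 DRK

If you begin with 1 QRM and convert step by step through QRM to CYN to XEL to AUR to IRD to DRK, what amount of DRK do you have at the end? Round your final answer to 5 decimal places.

0.84146

1 QRM × 0.8192 = 0.8192 CYN
0.8192 CYN × 0.986 = 0.8077312 XEL
0.8077312 XEL × 4.534 = 3.6622532608 AUR
3.6622532608 AUR × 0.4969 = 1.81977364529152 IRD
1.81977364529152 IRD × 0.4624 = 0.841463333582798848 DRK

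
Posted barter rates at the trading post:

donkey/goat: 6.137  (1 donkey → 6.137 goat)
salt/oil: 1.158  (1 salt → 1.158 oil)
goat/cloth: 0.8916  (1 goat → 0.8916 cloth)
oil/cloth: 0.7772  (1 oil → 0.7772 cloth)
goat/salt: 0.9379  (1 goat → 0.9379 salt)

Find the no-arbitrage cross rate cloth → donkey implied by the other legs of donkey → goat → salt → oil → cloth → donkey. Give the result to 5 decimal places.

0.19304

Known legs of the cycle: 6.137 × 0.9379 × 1.158 × 0.7772 = 5.18028925585848
For no arbitrage the full-cycle product must be 1, so the missing rate is 1 / 5.18028925585848 ≈ 0.1930394.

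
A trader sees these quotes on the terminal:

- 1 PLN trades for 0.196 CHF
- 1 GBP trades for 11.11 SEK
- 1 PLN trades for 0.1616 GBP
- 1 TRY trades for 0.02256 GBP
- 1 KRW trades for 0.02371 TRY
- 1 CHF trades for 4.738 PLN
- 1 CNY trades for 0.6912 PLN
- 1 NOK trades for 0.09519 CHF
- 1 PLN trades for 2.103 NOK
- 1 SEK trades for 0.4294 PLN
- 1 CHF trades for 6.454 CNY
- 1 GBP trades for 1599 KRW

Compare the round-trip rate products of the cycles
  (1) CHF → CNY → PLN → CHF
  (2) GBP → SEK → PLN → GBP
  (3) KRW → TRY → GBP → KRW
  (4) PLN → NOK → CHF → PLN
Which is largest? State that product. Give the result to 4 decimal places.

0.9485

(1) 6.454 × 0.6912 × 0.196 = 0.87436
(2) 11.11 × 0.4294 × 0.1616 = 0.77093
(3) 0.02371 × 0.02256 × 1599 = 0.85530
(4) 2.103 × 0.09519 × 4.738 = 0.94847
Highest is cycle (4) at 0.9485 (≤1, no arbitrage).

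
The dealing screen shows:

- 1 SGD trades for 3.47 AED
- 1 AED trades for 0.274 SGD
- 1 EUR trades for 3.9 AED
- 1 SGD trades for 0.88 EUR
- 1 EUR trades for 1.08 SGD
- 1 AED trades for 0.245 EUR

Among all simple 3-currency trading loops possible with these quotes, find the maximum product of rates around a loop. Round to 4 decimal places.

0.9404

AED→SGD→EUR→AED: 0.274 × 0.88 × 3.9 = 0.94037
AED→EUR→SGD→AED: 0.245 × 1.08 × 3.47 = 0.91816
Maximum is AED→SGD→EUR→AED at 0.9404; no arbitrage — every cycle loses value.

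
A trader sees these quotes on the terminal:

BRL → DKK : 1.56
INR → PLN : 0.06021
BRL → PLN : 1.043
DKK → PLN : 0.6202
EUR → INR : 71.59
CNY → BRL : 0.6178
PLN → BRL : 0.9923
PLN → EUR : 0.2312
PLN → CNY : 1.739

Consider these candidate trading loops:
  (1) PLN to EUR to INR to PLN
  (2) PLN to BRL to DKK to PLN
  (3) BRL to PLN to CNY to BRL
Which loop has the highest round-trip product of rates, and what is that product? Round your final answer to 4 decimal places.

1.1206

(1) 0.2312 × 71.59 × 0.06021 = 0.99657
(2) 0.9923 × 1.56 × 0.6202 = 0.96006
(3) 1.043 × 1.739 × 0.6178 = 1.12055
Highest is cycle (3) at 1.1206 (>1, arbitrage).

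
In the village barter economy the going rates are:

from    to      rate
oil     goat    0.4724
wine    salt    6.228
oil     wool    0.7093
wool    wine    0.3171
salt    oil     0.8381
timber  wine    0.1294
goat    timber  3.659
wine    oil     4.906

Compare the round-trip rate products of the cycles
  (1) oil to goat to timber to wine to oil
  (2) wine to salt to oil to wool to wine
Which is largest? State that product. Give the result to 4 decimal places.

(1) 0.4724 × 3.659 × 0.1294 × 4.906 = 1.09732
(2) 6.228 × 0.8381 × 0.7093 × 0.3171 = 1.17401
Highest is cycle (2) at 1.1740 (>1, arbitrage).

1.1740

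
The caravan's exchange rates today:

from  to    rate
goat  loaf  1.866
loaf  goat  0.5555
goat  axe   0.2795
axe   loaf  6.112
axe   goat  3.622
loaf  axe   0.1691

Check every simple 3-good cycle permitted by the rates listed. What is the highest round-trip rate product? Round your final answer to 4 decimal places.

axe→goat→loaf→axe: 3.622 × 1.866 × 0.1691 = 1.14289
axe→loaf→goat→axe: 6.112 × 0.5555 × 0.2795 = 0.94896
Maximum is axe→goat→loaf→axe at 1.1429; arbitrage exists.

1.1429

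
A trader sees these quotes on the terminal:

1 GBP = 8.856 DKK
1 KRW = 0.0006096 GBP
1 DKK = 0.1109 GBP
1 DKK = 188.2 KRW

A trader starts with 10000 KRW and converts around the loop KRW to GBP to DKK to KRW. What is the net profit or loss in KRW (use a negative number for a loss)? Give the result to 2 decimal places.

10000 KRW × 0.0006096 = 6.096 GBP
6.096 GBP × 8.856 = 53.986176 DKK
53.986176 DKK × 188.2 = 10160.1983232 KRW
Net change: 10160.1983232 − 10000 = 160.1983232 KRW

160.20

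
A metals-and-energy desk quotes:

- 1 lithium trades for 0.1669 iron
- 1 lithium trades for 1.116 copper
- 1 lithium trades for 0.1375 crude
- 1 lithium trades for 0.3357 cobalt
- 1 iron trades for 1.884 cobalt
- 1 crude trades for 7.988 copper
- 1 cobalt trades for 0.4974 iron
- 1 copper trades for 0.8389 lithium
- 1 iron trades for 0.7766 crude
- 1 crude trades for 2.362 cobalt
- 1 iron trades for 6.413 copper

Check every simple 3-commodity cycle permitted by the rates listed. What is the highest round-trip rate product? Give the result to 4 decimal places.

copper→lithium→crude→copper: 0.8389 × 0.1375 × 7.988 = 0.92141
iron→crude→cobalt→iron: 0.7766 × 2.362 × 0.4974 = 0.91240
copper→lithium→iron→copper: 0.8389 × 0.1669 × 6.413 = 0.89790
Maximum is copper→lithium→crude→copper at 0.9214; no arbitrage — every cycle loses value.

0.9214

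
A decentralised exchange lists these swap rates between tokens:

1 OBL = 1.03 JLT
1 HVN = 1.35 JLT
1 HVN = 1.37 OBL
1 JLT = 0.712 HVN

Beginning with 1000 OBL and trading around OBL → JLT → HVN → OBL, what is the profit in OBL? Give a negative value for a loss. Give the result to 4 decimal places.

4.7032

1000 OBL × 1.03 = 1030 JLT
1030 JLT × 0.712 = 733.36 HVN
733.36 HVN × 1.37 = 1004.7032 OBL
Net change: 1004.7032 − 1000 = 4.7032 OBL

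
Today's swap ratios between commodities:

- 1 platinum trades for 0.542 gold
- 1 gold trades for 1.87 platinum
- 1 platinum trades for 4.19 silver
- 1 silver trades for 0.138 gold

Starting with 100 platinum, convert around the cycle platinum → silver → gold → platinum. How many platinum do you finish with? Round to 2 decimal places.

100 platinum × 4.19 = 419 silver
419 silver × 0.138 = 57.822 gold
57.822 gold × 1.87 = 108.12714 platinum

108.13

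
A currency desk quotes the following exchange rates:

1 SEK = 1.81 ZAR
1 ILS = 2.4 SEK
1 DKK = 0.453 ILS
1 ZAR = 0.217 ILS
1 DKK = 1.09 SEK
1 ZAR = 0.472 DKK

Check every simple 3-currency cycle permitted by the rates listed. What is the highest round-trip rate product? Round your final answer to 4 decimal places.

SEK→ZAR→ILS→SEK: 1.81 × 0.217 × 2.4 = 0.94265
SEK→ZAR→DKK→SEK: 1.81 × 0.472 × 1.09 = 0.93121
Maximum is SEK→ZAR→ILS→SEK at 0.9426; no arbitrage — every cycle loses value.

0.9426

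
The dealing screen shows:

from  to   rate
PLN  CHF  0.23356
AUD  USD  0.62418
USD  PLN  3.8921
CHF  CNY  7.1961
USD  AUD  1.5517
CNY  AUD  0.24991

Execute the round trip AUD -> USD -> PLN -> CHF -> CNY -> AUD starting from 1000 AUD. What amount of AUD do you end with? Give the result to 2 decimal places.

1020.41

1000 AUD × 0.62418 = 624.18 USD
624.18 USD × 3.8921 = 2429.370978 PLN
2429.370978 PLN × 0.23356 = 567.40388562168 CHF
567.40388562168 CHF × 7.1961 = 4083.095101322171448 CNY
4083.095101322171448 CNY × 0.24991 = 1020.40629677142386656968 AUD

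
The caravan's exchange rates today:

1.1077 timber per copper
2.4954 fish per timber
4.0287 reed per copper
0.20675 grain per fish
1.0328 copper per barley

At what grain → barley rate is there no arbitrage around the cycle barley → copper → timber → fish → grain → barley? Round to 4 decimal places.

1.6942

Known legs of the cycle: 1.0328 × 1.1077 × 2.4954 × 0.20675 = 0.590233797283812
For no arbitrage the full-cycle product must be 1, so the missing rate is 1 / 0.590233797283812 ≈ 1.694244.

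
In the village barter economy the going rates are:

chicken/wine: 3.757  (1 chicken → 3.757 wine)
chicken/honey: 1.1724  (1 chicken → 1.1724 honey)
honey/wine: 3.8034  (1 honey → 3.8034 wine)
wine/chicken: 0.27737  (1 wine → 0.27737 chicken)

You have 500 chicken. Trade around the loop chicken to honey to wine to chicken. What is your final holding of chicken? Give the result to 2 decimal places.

618.41

500 chicken × 1.1724 = 586.2 honey
586.2 honey × 3.8034 = 2229.55308 wine
2229.55308 wine × 0.27737 = 618.4111377996 chicken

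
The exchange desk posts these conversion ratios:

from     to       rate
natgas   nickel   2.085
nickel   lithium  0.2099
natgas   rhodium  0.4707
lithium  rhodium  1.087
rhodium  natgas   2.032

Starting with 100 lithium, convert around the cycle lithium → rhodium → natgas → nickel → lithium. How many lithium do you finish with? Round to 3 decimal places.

100 lithium × 1.087 = 108.7 rhodium
108.7 rhodium × 2.032 = 220.8784 natgas
220.8784 natgas × 2.085 = 460.531464 nickel
460.531464 nickel × 0.2099 = 96.6655542936 lithium

96.666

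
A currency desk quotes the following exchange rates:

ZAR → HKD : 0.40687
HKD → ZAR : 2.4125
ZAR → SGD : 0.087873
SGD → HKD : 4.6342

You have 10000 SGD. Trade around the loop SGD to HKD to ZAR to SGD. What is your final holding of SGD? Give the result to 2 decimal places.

9824.21

10000 SGD × 4.6342 = 46342 HKD
46342 HKD × 2.4125 = 111800.075 ZAR
111800.075 ZAR × 0.087873 = 9824.207990475 SGD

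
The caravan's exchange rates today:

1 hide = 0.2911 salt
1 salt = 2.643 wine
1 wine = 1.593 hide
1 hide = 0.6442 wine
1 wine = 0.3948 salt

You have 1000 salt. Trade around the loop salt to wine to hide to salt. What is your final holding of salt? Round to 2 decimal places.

1225.62

1000 salt × 2.643 = 2643 wine
2643 wine × 1.593 = 4210.299 hide
4210.299 hide × 0.2911 = 1225.6180389 salt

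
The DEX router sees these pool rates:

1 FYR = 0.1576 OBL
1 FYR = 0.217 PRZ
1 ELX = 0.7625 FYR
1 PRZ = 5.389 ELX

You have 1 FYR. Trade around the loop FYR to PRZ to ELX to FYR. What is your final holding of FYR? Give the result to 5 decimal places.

1 FYR × 0.217 = 0.217 PRZ
0.217 PRZ × 5.389 = 1.169413 ELX
1.169413 ELX × 0.7625 = 0.8916774125 FYR

0.89168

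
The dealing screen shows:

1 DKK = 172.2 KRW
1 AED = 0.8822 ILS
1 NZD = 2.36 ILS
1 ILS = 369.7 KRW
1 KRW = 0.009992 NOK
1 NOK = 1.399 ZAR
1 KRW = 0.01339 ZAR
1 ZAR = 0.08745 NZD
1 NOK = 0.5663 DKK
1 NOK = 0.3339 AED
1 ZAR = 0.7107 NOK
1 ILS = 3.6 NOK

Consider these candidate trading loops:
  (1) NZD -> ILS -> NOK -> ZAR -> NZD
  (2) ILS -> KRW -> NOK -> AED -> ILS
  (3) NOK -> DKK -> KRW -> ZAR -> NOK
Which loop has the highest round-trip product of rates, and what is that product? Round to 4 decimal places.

1.0881

(1) 2.36 × 3.6 × 1.399 × 0.08745 = 1.03942
(2) 369.7 × 0.009992 × 0.3339 × 0.8822 = 1.08814
(3) 0.5663 × 172.2 × 0.01339 × 0.7107 = 0.92800
Highest is cycle (2) at 1.0881 (>1, arbitrage).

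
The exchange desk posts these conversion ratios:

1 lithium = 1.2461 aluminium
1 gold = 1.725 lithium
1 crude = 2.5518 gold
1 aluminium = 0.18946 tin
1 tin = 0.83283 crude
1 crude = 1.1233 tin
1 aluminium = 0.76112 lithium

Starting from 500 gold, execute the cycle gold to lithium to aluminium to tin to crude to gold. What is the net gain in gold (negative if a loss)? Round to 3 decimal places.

-67.255

500 gold × 1.725 = 862.5 lithium
862.5 lithium × 1.2461 = 1074.76125 aluminium
1074.76125 aluminium × 0.18946 = 203.624266425 tin
203.624266425 tin × 0.83283 = 169.58439780673275 crude
169.58439780673275 crude × 2.5518 = 432.74546632322063145 gold
Net change: 432.74546632322063145 − 500 = -67.25453367677936855 gold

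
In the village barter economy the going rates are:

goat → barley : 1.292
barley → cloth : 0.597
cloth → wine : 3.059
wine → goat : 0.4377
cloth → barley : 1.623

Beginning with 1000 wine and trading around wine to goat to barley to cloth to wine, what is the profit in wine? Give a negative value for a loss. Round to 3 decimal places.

1000 wine × 0.4377 = 437.7 goat
437.7 goat × 1.292 = 565.5084 barley
565.5084 barley × 0.597 = 337.6085148 cloth
337.6085148 cloth × 3.059 = 1032.7444467732 wine
Net change: 1032.7444467732 − 1000 = 32.7444467732 wine

32.744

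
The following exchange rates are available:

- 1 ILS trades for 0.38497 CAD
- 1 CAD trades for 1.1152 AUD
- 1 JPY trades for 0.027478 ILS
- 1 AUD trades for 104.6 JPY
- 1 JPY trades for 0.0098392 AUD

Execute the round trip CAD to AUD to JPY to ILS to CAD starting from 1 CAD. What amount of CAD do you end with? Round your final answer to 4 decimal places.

1.2339

1 CAD × 1.1152 = 1.1152 AUD
1.1152 AUD × 104.6 = 116.64992 JPY
116.64992 JPY × 0.027478 = 3.20530650176 ILS
3.20530650176 ILS × 0.38497 = 1.2339468439825472 CAD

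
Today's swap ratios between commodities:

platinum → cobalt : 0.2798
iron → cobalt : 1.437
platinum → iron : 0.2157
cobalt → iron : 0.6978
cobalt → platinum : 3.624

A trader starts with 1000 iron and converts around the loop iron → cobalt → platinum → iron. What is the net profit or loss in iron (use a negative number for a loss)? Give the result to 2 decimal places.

1000 iron × 1.437 = 1437 cobalt
1437 cobalt × 3.624 = 5207.688 platinum
5207.688 platinum × 0.2157 = 1123.2983016 iron
Net change: 1123.2983016 − 1000 = 123.2983016 iron

123.30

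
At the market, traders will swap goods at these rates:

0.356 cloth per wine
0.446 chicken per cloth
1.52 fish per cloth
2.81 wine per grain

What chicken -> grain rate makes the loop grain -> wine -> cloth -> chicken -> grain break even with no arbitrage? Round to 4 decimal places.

2.2413

Known legs of the cycle: 2.81 × 0.356 × 0.446 = 0.44616056
For no arbitrage the full-cycle product must be 1, so the missing rate is 1 / 0.44616056 ≈ 2.241346.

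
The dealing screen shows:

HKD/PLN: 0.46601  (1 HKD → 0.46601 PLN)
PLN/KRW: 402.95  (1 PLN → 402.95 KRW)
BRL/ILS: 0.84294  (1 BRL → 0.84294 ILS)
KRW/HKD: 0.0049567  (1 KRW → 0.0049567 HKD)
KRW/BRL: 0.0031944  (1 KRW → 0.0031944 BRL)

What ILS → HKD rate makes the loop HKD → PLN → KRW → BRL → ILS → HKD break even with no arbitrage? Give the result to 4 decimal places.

Known legs of the cycle: 0.46601 × 402.95 × 0.0031944 × 0.84294 = 0.505629444450565512
For no arbitrage the full-cycle product must be 1, so the missing rate is 1 / 0.505629444450565512 ≈ 1.977733.

1.9777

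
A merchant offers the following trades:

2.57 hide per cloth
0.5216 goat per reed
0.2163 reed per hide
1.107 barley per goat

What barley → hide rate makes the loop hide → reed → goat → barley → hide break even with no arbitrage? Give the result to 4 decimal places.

8.0068

Known legs of the cycle: 0.2163 × 0.5216 × 1.107 = 0.12489404256
For no arbitrage the full-cycle product must be 1, so the missing rate is 1 / 0.12489404256 ≈ 8.006787.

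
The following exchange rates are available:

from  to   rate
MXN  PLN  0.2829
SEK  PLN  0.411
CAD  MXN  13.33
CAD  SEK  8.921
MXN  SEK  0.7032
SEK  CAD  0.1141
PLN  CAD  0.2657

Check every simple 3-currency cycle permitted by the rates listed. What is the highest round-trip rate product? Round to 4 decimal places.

1.0695

CAD→MXN→SEK→CAD: 13.33 × 0.7032 × 0.1141 = 1.06953
PLN→CAD→MXN→PLN: 0.2657 × 13.33 × 0.2829 = 1.00197
PLN→CAD→SEK→PLN: 0.2657 × 8.921 × 0.411 = 0.97420
Maximum is CAD→MXN→SEK→CAD at 1.0695; arbitrage exists.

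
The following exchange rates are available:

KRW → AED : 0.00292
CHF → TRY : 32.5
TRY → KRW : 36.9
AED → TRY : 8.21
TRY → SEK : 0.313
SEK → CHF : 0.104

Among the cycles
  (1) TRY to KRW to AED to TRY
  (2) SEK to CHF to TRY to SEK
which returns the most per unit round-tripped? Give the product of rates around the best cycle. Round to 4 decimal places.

(1) 36.9 × 0.00292 × 8.21 = 0.88461
(2) 0.104 × 32.5 × 0.313 = 1.05794
Highest is cycle (2) at 1.0579 (>1, arbitrage).

1.0579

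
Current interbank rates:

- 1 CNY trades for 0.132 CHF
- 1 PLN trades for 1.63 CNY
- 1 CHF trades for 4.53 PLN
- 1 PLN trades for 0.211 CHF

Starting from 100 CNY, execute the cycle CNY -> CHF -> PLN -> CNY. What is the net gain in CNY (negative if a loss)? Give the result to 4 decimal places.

100 CNY × 0.132 = 13.2 CHF
13.2 CHF × 4.53 = 59.796 PLN
59.796 PLN × 1.63 = 97.46748 CNY
Net change: 97.46748 − 100 = -2.53252 CNY

-2.5325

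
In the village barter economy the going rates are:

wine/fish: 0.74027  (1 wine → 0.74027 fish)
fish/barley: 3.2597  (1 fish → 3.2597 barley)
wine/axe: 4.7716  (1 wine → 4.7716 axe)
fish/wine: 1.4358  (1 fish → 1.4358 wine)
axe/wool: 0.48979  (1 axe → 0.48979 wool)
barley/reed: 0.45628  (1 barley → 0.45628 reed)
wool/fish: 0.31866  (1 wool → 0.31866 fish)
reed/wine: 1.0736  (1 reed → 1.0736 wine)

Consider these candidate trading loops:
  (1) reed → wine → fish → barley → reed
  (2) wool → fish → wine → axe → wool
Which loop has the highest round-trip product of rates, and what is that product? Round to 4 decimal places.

(1) 1.0736 × 0.74027 × 3.2597 × 0.45628 = 1.18207
(2) 0.31866 × 1.4358 × 4.7716 × 0.48979 = 1.06929
Highest is cycle (1) at 1.1821 (>1, arbitrage).

1.1821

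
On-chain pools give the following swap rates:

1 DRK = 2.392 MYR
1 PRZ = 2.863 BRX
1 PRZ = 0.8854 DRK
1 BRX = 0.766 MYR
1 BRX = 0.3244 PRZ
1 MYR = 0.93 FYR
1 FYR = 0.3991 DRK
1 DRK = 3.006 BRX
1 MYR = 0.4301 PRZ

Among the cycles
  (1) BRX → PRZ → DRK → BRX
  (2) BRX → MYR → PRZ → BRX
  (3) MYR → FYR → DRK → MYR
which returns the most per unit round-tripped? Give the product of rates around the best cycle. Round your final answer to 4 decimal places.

(1) 0.3244 × 0.8854 × 3.006 = 0.86339
(2) 0.766 × 0.4301 × 2.863 = 0.94323
(3) 0.93 × 0.3991 × 2.392 = 0.88782
Highest is cycle (2) at 0.9432 (≤1, no arbitrage).

0.9432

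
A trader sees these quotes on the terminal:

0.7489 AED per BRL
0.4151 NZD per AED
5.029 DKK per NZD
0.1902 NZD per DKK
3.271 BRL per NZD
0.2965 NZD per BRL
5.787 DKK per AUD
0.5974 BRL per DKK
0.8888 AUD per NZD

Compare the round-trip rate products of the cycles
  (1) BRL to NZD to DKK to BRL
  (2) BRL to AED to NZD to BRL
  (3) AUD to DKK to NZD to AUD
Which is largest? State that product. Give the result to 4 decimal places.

1.0169

(1) 0.2965 × 5.029 × 0.5974 = 0.89078
(2) 0.7489 × 0.4151 × 3.271 = 1.01685
(3) 5.787 × 0.1902 × 0.8888 = 0.97829
Highest is cycle (2) at 1.0169 (>1, arbitrage).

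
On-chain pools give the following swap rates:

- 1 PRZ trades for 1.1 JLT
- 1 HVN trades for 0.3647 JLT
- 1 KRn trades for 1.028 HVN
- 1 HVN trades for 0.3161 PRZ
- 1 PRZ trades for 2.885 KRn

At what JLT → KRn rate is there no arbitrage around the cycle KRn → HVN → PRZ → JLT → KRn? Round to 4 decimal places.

2.7976

Known legs of the cycle: 1.028 × 0.3161 × 1.1 = 0.35744588
For no arbitrage the full-cycle product must be 1, so the missing rate is 1 / 0.35744588 ≈ 2.797626.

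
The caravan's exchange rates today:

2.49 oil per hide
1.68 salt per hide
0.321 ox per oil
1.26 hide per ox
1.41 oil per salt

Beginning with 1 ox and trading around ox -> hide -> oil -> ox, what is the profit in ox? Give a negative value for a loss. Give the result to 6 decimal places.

1 ox × 1.26 = 1.26 hide
1.26 hide × 2.49 = 3.1374 oil
3.1374 oil × 0.321 = 1.0071054 ox
Net change: 1.0071054 − 1 = 0.0071054 ox

0.007105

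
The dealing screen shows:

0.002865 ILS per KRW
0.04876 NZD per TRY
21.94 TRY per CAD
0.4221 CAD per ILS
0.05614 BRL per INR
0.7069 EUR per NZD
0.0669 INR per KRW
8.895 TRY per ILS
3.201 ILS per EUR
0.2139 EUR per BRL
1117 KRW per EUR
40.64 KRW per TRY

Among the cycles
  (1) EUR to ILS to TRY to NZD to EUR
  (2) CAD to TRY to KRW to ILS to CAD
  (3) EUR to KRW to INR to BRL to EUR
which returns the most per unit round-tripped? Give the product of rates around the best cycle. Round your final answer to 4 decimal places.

1.0783

(1) 3.201 × 8.895 × 0.04876 × 0.7069 = 0.98142
(2) 21.94 × 40.64 × 0.002865 × 0.4221 = 1.07828
(3) 1117 × 0.0669 × 0.05614 × 0.2139 = 0.89735
Highest is cycle (2) at 1.0783 (>1, arbitrage).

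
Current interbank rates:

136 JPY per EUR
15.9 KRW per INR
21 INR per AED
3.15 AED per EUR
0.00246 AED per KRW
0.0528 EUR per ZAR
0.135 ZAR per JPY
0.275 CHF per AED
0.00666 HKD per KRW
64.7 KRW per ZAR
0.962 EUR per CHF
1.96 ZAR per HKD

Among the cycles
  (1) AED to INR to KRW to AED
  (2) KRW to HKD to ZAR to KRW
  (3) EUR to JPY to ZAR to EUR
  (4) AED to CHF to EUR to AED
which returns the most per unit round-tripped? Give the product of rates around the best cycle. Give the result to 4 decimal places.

(1) 21 × 15.9 × 0.00246 = 0.82139
(2) 0.00666 × 1.96 × 64.7 = 0.84457
(3) 136 × 0.135 × 0.0528 = 0.96941
(4) 0.275 × 0.962 × 3.15 = 0.83333
Highest is cycle (3) at 0.9694 (≤1, no arbitrage).

0.9694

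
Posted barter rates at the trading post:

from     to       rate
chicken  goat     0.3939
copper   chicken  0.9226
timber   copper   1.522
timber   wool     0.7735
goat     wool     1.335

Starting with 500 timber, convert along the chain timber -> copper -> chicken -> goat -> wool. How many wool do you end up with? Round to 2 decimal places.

500 timber × 1.522 = 761 copper
761 copper × 0.9226 = 702.0986 chicken
702.0986 chicken × 0.3939 = 276.55663854 goat
276.55663854 goat × 1.335 = 369.2031124509 wool

369.20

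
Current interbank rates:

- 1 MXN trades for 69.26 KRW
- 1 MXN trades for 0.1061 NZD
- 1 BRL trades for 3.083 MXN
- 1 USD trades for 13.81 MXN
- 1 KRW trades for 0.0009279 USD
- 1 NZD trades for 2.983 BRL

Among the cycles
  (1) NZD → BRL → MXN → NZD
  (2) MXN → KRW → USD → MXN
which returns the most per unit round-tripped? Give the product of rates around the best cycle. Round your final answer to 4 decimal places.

(1) 2.983 × 3.083 × 0.1061 = 0.97576
(2) 69.26 × 0.0009279 × 13.81 = 0.88752
Highest is cycle (1) at 0.9758 (≤1, no arbitrage).

0.9758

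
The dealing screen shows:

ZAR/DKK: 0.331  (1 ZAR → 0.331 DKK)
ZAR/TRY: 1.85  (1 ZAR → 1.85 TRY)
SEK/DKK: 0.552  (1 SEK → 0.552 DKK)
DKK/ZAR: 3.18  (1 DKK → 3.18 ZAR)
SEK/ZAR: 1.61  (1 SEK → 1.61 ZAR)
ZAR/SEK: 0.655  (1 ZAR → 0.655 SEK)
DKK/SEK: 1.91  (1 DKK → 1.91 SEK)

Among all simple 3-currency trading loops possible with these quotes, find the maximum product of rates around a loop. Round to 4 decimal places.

SEK→DKK→ZAR→SEK: 0.552 × 3.18 × 0.655 = 1.14976
SEK→ZAR→DKK→SEK: 1.61 × 0.331 × 1.91 = 1.01786
Maximum is SEK→DKK→ZAR→SEK at 1.1498; arbitrage exists.

1.1498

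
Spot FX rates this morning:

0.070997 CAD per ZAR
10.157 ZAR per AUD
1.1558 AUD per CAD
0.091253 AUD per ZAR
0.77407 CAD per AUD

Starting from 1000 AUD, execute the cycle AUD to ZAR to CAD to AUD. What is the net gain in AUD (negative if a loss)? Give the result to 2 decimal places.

-166.53

1000 AUD × 10.157 = 10157 ZAR
10157 ZAR × 0.070997 = 721.116529 CAD
721.116529 CAD × 1.1558 = 833.4664842182 AUD
Net change: 833.4664842182 − 1000 = -166.5335157818 AUD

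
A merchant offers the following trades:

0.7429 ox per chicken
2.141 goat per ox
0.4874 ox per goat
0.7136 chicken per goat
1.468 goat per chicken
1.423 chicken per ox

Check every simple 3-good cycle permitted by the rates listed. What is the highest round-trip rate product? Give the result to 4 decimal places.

ox→goat→chicken→ox: 2.141 × 0.7136 × 0.7429 = 1.13502
ox→chicken→goat→ox: 1.423 × 1.468 × 0.4874 = 1.01816
Maximum is ox→goat→chicken→ox at 1.1350; arbitrage exists.

1.1350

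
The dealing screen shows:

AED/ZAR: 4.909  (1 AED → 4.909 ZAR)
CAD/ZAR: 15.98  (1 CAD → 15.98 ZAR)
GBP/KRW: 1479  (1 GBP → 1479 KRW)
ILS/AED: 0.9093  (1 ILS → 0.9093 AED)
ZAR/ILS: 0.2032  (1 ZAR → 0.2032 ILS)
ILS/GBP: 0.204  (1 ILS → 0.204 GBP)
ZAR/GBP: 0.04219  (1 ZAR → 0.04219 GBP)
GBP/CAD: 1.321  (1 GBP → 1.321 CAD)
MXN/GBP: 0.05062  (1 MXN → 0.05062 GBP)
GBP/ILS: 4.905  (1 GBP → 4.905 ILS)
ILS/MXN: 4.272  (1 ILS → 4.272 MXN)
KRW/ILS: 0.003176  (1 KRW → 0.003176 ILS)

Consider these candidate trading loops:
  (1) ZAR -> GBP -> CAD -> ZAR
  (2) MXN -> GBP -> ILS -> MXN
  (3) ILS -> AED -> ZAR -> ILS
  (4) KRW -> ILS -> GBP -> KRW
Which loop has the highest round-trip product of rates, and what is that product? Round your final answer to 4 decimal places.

1.0607

(1) 0.04219 × 1.321 × 15.98 = 0.89061
(2) 0.05062 × 4.905 × 4.272 = 1.06070
(3) 0.9093 × 4.909 × 0.2032 = 0.90703
(4) 0.003176 × 0.204 × 1479 = 0.95825
Highest is cycle (2) at 1.0607 (>1, arbitrage).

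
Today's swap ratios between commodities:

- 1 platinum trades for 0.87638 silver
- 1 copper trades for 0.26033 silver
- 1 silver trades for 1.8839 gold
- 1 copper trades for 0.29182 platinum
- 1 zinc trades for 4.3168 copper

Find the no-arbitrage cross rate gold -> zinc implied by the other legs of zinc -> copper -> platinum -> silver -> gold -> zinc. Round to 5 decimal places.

Known legs of the cycle: 4.3168 × 0.29182 × 0.87638 × 1.8839 = 2.079827350962370432
For no arbitrage the full-cycle product must be 1, so the missing rate is 1 / 2.079827350962370432 ≈ 0.4808091.

0.48081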